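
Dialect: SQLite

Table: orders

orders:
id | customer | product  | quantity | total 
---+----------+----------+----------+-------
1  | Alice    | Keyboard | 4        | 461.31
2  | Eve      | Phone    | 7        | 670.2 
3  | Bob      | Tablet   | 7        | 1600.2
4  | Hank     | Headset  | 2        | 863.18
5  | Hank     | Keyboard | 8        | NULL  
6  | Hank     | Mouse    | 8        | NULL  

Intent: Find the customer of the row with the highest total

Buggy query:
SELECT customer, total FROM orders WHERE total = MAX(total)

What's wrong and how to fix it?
Bug: WHERE is evaluated per row; an aggregate over the whole table isn't defined there

Fix: Wrap MAX in a scalar subquery so WHERE compares against a single value

Corrected query:
SELECT customer, total FROM orders WHERE total = (SELECT MAX(total) FROM orders)

Result:
customer | total 
---------+-------
Bob      | 1600.2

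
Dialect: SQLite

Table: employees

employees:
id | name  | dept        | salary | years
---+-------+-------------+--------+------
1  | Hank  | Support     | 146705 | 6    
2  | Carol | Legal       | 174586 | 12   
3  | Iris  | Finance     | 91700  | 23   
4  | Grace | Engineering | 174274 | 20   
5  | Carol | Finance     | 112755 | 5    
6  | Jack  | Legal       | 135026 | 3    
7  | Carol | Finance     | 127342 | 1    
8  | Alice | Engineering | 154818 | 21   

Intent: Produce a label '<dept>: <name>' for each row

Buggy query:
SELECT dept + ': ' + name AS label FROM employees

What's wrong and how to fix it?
Bug: SQLite uses || for string concatenation; + coerces text to numbers (yielding 0)

Fix: Replace + with || to concatenate text

Corrected query:
SELECT dept || ': ' || name AS label FROM employees

Result:
label             
------------------
Support: Hank     
Legal: Carol      
Finance: Iris     
Engineering: Grace
Finance: Carol    
Legal: Jack       
Finance: Carol    
Engineering: Alice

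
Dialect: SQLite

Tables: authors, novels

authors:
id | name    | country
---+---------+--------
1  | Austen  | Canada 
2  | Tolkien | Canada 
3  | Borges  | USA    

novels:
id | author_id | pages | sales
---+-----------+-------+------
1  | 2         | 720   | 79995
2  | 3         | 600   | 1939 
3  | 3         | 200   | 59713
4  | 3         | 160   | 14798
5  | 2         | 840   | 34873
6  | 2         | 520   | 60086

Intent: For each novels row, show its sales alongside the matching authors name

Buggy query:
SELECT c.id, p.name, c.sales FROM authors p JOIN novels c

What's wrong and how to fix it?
Bug: Missing join condition: each novels row is matched to all authors rows instead of just its own

Fix: Add ON c.author_id = p.id to the JOIN

Corrected query:
SELECT c.id, p.name, c.sales FROM authors p JOIN novels c ON c.author_id = p.id

Result:
id | name    | sales
---+---------+------
1  | Tolkien | 79995
2  | Borges  | 1939 
3  | Borges  | 59713
4  | Borges  | 14798
5  | Tolkien | 34873
6  | Tolkien | 60086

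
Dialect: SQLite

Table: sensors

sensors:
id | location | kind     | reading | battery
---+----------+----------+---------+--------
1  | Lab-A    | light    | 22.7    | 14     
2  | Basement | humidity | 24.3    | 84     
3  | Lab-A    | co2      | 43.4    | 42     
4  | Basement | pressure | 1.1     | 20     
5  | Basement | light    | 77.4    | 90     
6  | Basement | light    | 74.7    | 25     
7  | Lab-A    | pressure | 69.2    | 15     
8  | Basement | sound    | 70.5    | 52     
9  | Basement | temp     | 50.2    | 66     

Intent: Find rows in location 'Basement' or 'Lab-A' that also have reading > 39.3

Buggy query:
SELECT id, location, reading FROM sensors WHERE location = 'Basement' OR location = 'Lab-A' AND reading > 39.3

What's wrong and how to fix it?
Bug: Without parentheses, AND is evaluated before OR, so the reading filter only applies to the 'Lab-A' branch

Fix: Add parentheses around the OR so the AND applies to both alternatives

Corrected query:
SELECT id, location, reading FROM sensors WHERE (location = 'Basement' OR location = 'Lab-A') AND reading > 39.3

Result:
id | location | reading
---+----------+--------
3  | Lab-A    | 43.4   
5  | Basement | 77.4   
6  | Basement | 74.7   
7  | Lab-A    | 69.2   
8  | Basement | 70.5   
9  | Basement | 50.2   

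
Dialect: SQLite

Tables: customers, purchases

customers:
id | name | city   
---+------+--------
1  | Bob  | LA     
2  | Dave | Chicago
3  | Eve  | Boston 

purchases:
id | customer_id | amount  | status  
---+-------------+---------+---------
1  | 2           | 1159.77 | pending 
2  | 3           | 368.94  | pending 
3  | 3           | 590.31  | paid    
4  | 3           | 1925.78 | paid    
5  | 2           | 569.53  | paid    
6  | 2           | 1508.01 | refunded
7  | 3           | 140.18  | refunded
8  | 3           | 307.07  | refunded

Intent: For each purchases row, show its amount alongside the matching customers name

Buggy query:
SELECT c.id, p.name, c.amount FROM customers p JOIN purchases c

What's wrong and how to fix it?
Bug: Missing join condition: each purchases row is matched to all customers rows instead of just its own

Fix: Specify the join condition linking the foreign key to the parent id

Corrected query:
SELECT c.id, p.name, c.amount FROM customers p JOIN purchases c ON c.customer_id = p.id

Result:
id | name | amount 
---+------+--------
1  | Dave | 1159.77
2  | Eve  | 368.94 
3  | Eve  | 590.31 
4  | Eve  | 1925.78
5  | Dave | 569.53 
6  | Dave | 1508.01
7  | Eve  | 140.18 
8  | Eve  | 307.07 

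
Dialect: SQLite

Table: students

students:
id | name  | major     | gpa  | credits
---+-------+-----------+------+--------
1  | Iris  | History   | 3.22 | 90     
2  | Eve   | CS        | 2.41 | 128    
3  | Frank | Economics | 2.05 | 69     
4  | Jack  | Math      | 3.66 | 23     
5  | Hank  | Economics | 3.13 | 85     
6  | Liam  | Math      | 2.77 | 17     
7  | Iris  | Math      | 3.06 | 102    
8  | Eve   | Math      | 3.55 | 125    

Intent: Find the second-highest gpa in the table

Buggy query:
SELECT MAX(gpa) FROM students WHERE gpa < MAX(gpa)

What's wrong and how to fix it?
Bug: MAX(gpa) on the right of the comparison is an aggregate-in-WHERE error

Fix: Put the inner MAX in a scalar subquery

Corrected query:
SELECT MAX(gpa) FROM students WHERE gpa < (SELECT MAX(gpa) FROM students)

Result:
MAX(gpa)
--------
3.55    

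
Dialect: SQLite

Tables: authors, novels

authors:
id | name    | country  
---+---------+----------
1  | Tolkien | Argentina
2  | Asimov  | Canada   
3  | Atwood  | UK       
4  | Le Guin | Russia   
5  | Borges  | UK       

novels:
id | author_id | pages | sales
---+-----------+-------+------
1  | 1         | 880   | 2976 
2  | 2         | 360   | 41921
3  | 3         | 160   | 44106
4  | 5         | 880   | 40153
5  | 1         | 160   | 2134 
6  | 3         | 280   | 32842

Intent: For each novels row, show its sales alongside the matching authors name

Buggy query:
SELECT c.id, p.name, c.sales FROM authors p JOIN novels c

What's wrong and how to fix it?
Bug: JOIN with no ON clause produces a cartesian product; every novels row pairs with every authors row

Fix: Add ON c.author_id = p.id to the JOIN

Corrected query:
SELECT c.id, p.name, c.sales FROM authors p JOIN novels c ON c.author_id = p.id

Result:
id | name    | sales
---+---------+------
1  | Tolkien | 2976 
2  | Asimov  | 41921
3  | Atwood  | 44106
4  | Borges  | 40153
5  | Tolkien | 2134 
6  | Atwood  | 32842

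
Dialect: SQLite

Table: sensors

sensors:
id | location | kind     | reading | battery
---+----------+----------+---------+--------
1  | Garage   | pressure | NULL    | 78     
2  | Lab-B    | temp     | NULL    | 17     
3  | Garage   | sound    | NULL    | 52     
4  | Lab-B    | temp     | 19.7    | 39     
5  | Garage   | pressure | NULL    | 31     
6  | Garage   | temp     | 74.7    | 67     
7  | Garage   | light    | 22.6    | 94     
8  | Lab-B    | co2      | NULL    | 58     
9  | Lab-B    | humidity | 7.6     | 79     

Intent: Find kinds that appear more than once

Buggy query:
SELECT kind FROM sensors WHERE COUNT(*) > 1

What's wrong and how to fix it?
Bug: WHERE can't reference COUNT(*); aggregates are computed after WHERE

Fix: Group first, then use HAVING for the count condition

Corrected query:
SELECT kind FROM sensors GROUP BY kind HAVING COUNT(*) > 1

Result:
kind    
--------
pressure
temp    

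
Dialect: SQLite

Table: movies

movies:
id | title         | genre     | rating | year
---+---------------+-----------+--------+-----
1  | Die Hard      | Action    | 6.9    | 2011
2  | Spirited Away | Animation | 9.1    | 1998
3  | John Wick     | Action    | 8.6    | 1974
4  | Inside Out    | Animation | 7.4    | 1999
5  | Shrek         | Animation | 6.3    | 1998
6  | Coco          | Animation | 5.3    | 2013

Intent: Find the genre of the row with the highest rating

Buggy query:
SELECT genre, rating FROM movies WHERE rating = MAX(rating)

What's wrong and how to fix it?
Bug: MAX(rating) is an aggregate and cannot be used directly in WHERE

Fix: Use a subquery: WHERE rating = (SELECT MAX(rating) FROM movies)

Corrected query:
SELECT genre, rating FROM movies WHERE rating = (SELECT MAX(rating) FROM movies)

Result:
genre     | rating
----------+-------
Animation | 9.1   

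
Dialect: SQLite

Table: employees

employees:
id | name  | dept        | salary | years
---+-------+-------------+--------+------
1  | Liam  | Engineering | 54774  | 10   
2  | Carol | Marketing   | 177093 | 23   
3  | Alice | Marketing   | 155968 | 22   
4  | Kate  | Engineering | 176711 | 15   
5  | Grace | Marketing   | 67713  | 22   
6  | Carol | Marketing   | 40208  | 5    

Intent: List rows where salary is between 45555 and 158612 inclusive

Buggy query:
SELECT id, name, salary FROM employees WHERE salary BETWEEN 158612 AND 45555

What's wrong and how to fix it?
Bug: The bounds are reversed; BETWEEN a AND b requires a <= b to match anything

Fix: Write BETWEEN 45555 AND 158612

Corrected query:
SELECT id, name, salary FROM employees WHERE salary BETWEEN 45555 AND 158612

Result:
id | name  | salary
---+-------+-------
1  | Liam  | 54774 
3  | Alice | 155968
5  | Grace | 67713 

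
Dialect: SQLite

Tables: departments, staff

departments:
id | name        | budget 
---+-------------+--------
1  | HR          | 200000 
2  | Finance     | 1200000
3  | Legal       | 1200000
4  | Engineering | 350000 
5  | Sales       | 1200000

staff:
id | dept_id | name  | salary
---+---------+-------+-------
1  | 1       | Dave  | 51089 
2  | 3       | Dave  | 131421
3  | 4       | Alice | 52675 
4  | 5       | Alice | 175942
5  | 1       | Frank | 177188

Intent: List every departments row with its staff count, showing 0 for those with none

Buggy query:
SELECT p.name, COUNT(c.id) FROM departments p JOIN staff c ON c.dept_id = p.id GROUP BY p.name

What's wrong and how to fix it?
Bug: An inner join excludes parents with zero children

Fix: Use LEFT JOIN so parents without children still appear (COUNT(c.id) gives 0)

Corrected query:
SELECT p.name, COUNT(c.id) FROM departments p LEFT JOIN staff c ON c.dept_id = p.id GROUP BY p.name

Result:
name        | COUNT(c.id)
------------+------------
Engineering | 1          
Finance     | 0          
HR          | 2          
Legal       | 1          
Sales       | 1          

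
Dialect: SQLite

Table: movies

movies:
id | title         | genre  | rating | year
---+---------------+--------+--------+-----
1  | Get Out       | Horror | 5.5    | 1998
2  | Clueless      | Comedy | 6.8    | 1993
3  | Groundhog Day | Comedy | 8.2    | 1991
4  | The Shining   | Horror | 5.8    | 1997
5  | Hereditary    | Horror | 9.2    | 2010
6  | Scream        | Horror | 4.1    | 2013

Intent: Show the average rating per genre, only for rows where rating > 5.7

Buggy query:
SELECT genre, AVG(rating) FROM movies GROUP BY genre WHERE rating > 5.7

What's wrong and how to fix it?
Bug: Row-level WHERE must come before GROUP BY in the clause order

Fix: Move the WHERE clause before GROUP BY

Corrected query:
SELECT genre, AVG(rating) FROM movies WHERE rating > 5.7 GROUP BY genre

Result:
genre  | AVG(rating)
-------+------------
Comedy | 7.5        
Horror | 7.5        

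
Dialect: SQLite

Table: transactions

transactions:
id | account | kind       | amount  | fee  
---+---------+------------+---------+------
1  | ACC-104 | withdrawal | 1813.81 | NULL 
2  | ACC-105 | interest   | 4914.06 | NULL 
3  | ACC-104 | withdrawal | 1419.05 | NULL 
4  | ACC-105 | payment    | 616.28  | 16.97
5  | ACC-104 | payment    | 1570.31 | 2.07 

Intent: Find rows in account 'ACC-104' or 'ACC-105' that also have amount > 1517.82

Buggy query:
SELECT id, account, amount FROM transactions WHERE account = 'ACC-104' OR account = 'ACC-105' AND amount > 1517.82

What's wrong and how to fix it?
Bug: Without parentheses, AND is evaluated before OR, so the amount filter only applies to the 'ACC-105' branch

Fix: Group the OR with parentheses (or use IN), then AND the threshold

Corrected query:
SELECT id, account, amount FROM transactions WHERE (account = 'ACC-104' OR account = 'ACC-105') AND amount > 1517.82

Result:
id | account | amount 
---+---------+--------
1  | ACC-104 | 1813.81
2  | ACC-105 | 4914.06
5  | ACC-104 | 1570.31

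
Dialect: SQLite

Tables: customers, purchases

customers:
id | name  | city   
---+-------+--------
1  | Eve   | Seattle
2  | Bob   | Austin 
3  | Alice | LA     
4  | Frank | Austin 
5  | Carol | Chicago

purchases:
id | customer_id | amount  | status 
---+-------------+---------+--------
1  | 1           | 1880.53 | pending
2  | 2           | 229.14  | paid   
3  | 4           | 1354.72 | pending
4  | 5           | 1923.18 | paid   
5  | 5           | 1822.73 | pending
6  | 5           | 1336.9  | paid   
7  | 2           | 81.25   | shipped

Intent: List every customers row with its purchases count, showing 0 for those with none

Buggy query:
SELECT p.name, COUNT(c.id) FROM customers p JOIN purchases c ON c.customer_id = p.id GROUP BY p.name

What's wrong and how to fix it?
Bug: An inner join excludes parents with zero children

Fix: Use LEFT JOIN so parents without children still appear (COUNT(c.id) gives 0)

Corrected query:
SELECT p.name, COUNT(c.id) FROM customers p LEFT JOIN purchases c ON c.customer_id = p.id GROUP BY p.name

Result:
name  | COUNT(c.id)
------+------------
Alice | 0          
Bob   | 2          
Carol | 3          
Eve   | 1          
Frank | 1          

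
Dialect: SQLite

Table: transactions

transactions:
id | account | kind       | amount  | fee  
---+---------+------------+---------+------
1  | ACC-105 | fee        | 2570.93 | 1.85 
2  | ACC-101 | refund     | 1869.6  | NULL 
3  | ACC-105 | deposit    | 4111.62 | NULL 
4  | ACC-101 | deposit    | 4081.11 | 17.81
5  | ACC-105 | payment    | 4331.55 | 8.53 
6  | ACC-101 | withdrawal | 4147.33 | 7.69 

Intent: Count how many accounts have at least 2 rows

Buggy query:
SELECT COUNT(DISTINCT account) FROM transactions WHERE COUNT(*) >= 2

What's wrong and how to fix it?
Bug: COUNT(*) cannot appear in WHERE; the per-group count doesn't exist yet

Fix: Group first with HAVING COUNT(*) >= 2, then COUNT the resulting groups

Corrected query:
SELECT COUNT(*) FROM (SELECT account FROM transactions GROUP BY account HAVING COUNT(*) >= 2)

Result:
COUNT(*)
--------
2       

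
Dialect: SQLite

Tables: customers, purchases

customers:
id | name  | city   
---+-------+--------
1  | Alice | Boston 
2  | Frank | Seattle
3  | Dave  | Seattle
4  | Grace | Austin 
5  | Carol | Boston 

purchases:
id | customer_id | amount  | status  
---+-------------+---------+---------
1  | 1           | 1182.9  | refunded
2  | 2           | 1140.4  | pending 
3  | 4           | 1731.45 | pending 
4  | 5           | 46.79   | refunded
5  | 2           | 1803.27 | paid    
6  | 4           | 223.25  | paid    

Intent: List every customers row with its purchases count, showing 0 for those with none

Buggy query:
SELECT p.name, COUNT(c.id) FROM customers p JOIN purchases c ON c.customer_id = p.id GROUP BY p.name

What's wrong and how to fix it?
Bug: An inner join excludes parents with zero children

Fix: Use LEFT JOIN so parents without children still appear (COUNT(c.id) gives 0)

Corrected query:
SELECT p.name, COUNT(c.id) FROM customers p LEFT JOIN purchases c ON c.customer_id = p.id GROUP BY p.name

Result:
name  | COUNT(c.id)
------+------------
Alice | 1          
Carol | 1          
Dave  | 0          
Frank | 2          
Grace | 2          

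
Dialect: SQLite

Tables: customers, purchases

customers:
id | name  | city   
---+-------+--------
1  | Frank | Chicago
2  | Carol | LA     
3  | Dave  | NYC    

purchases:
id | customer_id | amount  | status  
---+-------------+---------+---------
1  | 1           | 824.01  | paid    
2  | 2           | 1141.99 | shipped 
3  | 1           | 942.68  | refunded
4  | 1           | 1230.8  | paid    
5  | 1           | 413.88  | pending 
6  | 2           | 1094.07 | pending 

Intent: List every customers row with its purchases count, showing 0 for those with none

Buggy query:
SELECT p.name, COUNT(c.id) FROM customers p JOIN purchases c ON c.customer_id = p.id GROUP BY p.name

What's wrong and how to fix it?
Bug: INNER JOIN drops customers rows that have no matching purchases rows

Fix: Use LEFT JOIN so parents without children still appear (COUNT(c.id) gives 0)

Corrected query:
SELECT p.name, COUNT(c.id) FROM customers p LEFT JOIN purchases c ON c.customer_id = p.id GROUP BY p.name

Result:
name  | COUNT(c.id)
------+------------
Carol | 2          
Dave  | 0          
Frank | 4          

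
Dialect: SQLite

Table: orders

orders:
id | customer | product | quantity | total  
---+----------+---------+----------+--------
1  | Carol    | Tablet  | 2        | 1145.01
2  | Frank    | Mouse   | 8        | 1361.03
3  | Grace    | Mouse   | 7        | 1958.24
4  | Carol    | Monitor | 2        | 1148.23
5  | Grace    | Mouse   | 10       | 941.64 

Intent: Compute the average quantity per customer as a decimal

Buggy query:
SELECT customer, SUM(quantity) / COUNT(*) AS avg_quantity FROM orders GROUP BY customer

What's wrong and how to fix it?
Bug: SUM(quantity) and COUNT(*) are both integers; the division truncates the fractional part

Fix: Multiply by 1.0 (or CAST to REAL) to force floating-point division

Corrected query:
SELECT customer, SUM(quantity) * 1.0 / COUNT(*) AS avg_quantity FROM orders GROUP BY customer

Result:
customer | avg_quantity
---------+-------------
Carol    | 2           
Frank    | 8           
Grace    | 8.5         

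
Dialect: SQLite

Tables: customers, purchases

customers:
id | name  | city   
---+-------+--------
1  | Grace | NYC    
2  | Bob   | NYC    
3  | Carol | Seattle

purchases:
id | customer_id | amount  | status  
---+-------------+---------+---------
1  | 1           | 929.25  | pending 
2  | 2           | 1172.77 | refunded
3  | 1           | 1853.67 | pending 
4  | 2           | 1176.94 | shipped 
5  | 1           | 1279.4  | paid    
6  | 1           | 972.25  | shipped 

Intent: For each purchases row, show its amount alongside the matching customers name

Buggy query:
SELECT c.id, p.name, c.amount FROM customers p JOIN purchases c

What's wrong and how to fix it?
Bug: Missing join condition: each purchases row is matched to all customers rows instead of just its own

Fix: Specify the join condition linking the foreign key to the parent id

Corrected query:
SELECT c.id, p.name, c.amount FROM customers p JOIN purchases c ON c.customer_id = p.id

Result:
id | name  | amount 
---+-------+--------
1  | Grace | 929.25 
2  | Bob   | 1172.77
3  | Grace | 1853.67
4  | Bob   | 1176.94
5  | Grace | 1279.4 
6  | Grace | 972.25 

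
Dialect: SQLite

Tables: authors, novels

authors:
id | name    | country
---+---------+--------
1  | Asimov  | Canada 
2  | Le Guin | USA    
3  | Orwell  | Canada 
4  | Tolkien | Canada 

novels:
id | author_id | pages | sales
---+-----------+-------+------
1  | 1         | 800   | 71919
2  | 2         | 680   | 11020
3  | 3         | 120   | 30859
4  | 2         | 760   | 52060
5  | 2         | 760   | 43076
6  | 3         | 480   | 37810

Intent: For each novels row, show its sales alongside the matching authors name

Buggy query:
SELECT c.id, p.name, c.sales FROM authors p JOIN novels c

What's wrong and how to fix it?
Bug: JOIN with no ON clause produces a cartesian product; every novels row pairs with every authors row

Fix: Specify the join condition linking the foreign key to the parent id

Corrected query:
SELECT c.id, p.name, c.sales FROM authors p JOIN novels c ON c.author_id = p.id

Result:
id | name    | sales
---+---------+------
1  | Asimov  | 71919
2  | Le Guin | 11020
3  | Orwell  | 30859
4  | Le Guin | 52060
5  | Le Guin | 43076
6  | Orwell  | 37810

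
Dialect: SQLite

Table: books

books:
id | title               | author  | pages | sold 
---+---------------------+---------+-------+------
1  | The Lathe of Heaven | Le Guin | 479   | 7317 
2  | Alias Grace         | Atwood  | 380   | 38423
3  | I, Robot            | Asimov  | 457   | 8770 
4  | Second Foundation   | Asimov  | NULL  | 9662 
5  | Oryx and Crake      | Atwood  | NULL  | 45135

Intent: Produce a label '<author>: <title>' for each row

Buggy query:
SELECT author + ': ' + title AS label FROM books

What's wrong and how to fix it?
Bug: '+' is numeric addition; on text columns SQLite converts them to 0 instead of concatenating

Fix: Use the || operator for string concatenation

Corrected query:
SELECT author || ': ' || title AS label FROM books

Result:
label                       
----------------------------
Le Guin: The Lathe of Heaven
Atwood: Alias Grace         
Asimov: I, Robot            
Asimov: Second Foundation   
Atwood: Oryx and Crake      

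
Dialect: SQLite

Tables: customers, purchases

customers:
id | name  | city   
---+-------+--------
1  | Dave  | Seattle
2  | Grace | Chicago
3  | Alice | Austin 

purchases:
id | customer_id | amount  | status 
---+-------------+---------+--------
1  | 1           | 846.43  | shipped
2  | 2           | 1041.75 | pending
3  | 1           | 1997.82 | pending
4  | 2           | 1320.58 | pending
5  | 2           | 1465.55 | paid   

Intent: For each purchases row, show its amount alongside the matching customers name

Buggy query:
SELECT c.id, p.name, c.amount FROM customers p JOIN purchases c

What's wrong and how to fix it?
Bug: JOIN with no ON clause produces a cartesian product; every purchases row pairs with every customers row

Fix: Specify the join condition linking the foreign key to the parent id

Corrected query:
SELECT c.id, p.name, c.amount FROM customers p JOIN purchases c ON c.customer_id = p.id

Result:
id | name  | amount 
---+-------+--------
1  | Dave  | 846.43 
2  | Grace | 1041.75
3  | Dave  | 1997.82
4  | Grace | 1320.58
5  | Grace | 1465.55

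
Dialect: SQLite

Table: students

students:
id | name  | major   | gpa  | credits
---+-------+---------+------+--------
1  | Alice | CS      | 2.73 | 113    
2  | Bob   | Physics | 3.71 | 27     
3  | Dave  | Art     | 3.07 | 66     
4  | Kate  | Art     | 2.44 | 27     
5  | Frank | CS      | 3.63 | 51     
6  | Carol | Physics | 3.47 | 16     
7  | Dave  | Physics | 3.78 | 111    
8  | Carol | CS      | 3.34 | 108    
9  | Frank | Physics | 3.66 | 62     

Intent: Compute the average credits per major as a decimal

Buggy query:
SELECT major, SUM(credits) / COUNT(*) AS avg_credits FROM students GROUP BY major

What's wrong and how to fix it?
Bug: Both operands are integers, so '/' performs integer division and truncates

Fix: Multiply by 1.0 (or CAST to REAL) to force floating-point division

Corrected query:
SELECT major, SUM(credits) * 1.0 / COUNT(*) AS avg_credits FROM students GROUP BY major

Result:
major   | avg_credits
--------+------------
Art     | 46.5       
CS      | 90.666667  
Physics | 54         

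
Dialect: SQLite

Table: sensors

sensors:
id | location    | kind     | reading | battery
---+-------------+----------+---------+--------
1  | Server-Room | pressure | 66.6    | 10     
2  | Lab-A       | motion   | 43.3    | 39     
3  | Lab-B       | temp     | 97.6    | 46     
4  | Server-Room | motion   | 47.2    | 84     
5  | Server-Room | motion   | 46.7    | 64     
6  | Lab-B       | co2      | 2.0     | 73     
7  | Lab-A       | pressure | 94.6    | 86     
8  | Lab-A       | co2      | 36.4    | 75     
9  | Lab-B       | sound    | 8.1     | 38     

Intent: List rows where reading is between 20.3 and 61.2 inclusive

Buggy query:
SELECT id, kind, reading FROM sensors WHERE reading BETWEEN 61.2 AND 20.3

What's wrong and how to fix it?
Bug: BETWEEN expects the lower bound first; with 61.2 AND 20.3 the range is empty

Fix: Write BETWEEN 20.3 AND 61.2

Corrected query:
SELECT id, kind, reading FROM sensors WHERE reading BETWEEN 20.3 AND 61.2

Result:
id | kind   | reading
---+--------+--------
2  | motion | 43.3   
4  | motion | 47.2   
5  | motion | 46.7   
8  | co2    | 36.4   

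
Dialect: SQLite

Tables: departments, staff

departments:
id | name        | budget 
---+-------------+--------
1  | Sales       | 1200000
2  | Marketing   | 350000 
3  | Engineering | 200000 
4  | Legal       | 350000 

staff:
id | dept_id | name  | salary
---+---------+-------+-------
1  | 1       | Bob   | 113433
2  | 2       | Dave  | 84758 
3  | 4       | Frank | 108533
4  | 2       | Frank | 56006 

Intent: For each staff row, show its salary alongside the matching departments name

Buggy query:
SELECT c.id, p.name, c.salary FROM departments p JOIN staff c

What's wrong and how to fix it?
Bug: JOIN with no ON clause produces a cartesian product; every staff row pairs with every departments row

Fix: Add ON c.dept_id = p.id to the JOIN

Corrected query:
SELECT c.id, p.name, c.salary FROM departments p JOIN staff c ON c.dept_id = p.id

Result:
id | name      | salary
---+-----------+-------
1  | Sales     | 113433
2  | Marketing | 84758 
3  | Legal     | 108533
4  | Marketing | 56006 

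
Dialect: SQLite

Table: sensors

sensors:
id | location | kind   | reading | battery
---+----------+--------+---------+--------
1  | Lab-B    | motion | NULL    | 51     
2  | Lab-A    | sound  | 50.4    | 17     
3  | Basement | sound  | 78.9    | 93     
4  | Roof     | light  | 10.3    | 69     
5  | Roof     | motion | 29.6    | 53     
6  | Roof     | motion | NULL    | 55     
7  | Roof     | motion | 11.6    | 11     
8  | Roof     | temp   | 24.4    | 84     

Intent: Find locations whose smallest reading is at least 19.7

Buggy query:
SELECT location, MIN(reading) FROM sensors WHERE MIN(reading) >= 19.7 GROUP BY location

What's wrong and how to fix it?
Bug: Aggregates like MIN are computed per group after WHERE runs

Fix: Replace WHERE with HAVING after the GROUP BY

Corrected query:
SELECT location, MIN(reading) FROM sensors GROUP BY location HAVING MIN(reading) >= 19.7

Result:
location | MIN(reading)
---------+-------------
Basement | 78.9        
Lab-A    | 50.4        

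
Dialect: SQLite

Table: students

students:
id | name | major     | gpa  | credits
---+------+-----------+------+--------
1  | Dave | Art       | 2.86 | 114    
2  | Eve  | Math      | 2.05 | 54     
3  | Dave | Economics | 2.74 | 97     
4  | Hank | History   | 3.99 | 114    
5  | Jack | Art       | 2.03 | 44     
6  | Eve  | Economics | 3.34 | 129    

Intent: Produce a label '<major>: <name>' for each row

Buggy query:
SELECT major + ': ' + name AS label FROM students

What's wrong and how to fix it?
Bug: SQLite uses || for string concatenation; + coerces text to numbers (yielding 0)

Fix: Replace + with || to concatenate text

Corrected query:
SELECT major || ': ' || name AS label FROM students

Result:
label          
---------------
Art: Dave      
Math: Eve      
Economics: Dave
History: Hank  
Art: Jack      
Economics: Eve 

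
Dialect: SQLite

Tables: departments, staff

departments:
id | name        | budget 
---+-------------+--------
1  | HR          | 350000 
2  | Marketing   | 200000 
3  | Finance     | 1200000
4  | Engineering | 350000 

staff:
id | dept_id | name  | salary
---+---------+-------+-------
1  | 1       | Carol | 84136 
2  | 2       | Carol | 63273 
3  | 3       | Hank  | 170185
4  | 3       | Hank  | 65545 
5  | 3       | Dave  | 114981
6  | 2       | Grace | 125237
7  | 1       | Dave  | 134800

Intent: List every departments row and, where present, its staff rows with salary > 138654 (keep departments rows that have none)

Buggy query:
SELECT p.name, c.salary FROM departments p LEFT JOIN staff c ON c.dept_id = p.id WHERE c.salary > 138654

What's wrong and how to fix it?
Bug: A WHERE condition on the right-hand table after LEFT JOIN drops unmatched parents

Fix: Put 'c.salary > 138654' in the JOIN's ON clause instead of WHERE

Corrected query:
SELECT p.name, c.salary FROM departments p LEFT JOIN staff c ON c.dept_id = p.id AND c.salary > 138654

Result:
name        | salary
------------+-------
HR          | NULL  
Marketing   | NULL  
Finance     | 170185
Engineering | NULL  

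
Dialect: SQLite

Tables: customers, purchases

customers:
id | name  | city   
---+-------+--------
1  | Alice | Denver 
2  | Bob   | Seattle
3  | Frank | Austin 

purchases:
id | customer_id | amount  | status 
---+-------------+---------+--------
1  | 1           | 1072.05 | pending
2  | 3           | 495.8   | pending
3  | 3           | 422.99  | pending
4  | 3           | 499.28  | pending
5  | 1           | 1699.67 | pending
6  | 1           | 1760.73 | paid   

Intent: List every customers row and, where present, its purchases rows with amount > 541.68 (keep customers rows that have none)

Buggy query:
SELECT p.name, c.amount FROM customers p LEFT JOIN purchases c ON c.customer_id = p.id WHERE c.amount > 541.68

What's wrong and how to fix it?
Bug: Filtering c.amount in WHERE discards the NULL rows produced by LEFT JOIN, turning it into an inner join

Fix: Put 'c.amount > 541.68' in the JOIN's ON clause instead of WHERE

Corrected query:
SELECT p.name, c.amount FROM customers p LEFT JOIN purchases c ON c.customer_id = p.id AND c.amount > 541.68

Result:
name  | amount 
------+--------
Alice | 1072.05
Alice | 1699.67
Alice | 1760.73
Bob   | NULL   
Frank | NULL   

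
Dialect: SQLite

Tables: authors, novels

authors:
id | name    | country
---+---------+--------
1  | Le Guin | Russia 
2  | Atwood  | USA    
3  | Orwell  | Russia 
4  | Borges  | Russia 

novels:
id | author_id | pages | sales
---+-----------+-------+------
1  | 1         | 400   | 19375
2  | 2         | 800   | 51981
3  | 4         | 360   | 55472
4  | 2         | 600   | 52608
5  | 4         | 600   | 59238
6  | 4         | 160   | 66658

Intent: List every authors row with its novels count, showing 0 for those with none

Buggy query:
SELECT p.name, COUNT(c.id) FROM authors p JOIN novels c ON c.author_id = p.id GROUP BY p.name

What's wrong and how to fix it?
Bug: An inner join excludes parents with zero children

Fix: Switch to LEFT JOIN to retain unmatched parent rows

Corrected query:
SELECT p.name, COUNT(c.id) FROM authors p LEFT JOIN novels c ON c.author_id = p.id GROUP BY p.name

Result:
name    | COUNT(c.id)
--------+------------
Atwood  | 2          
Borges  | 3          
Le Guin | 1          
Orwell  | 0          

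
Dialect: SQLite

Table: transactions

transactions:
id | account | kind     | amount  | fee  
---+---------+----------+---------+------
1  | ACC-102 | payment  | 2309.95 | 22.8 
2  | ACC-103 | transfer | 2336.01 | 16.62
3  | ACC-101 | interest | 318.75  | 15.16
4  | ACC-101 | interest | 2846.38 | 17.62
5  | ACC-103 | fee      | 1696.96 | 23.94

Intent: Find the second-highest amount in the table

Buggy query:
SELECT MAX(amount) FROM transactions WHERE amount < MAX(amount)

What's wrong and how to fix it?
Bug: MAX(amount) on the right of the comparison is an aggregate-in-WHERE error

Fix: Compute the overall MAX in a subquery, then take MAX of rows below it

Corrected query:
SELECT MAX(amount) FROM transactions WHERE amount < (SELECT MAX(amount) FROM transactions)

Result:
MAX(amount)
-----------
2336.01    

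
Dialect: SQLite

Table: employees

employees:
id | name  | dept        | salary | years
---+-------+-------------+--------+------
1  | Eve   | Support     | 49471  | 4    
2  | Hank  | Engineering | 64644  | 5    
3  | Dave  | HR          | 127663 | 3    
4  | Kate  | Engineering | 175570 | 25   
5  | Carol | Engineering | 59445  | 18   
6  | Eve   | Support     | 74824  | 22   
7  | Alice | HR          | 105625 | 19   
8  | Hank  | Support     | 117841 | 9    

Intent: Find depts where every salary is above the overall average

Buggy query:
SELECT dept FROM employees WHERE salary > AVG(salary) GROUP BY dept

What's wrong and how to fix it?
Bug: AVG() is an aggregate; it can't sit directly in WHERE

Fix: Use a subquery for AVG and a HAVING MIN(...) filter so the condition holds for every row in the group

Corrected query:
SELECT dept FROM employees GROUP BY dept HAVING MIN(salary) > (SELECT AVG(salary) FROM employees)

Result:
dept
----
HR  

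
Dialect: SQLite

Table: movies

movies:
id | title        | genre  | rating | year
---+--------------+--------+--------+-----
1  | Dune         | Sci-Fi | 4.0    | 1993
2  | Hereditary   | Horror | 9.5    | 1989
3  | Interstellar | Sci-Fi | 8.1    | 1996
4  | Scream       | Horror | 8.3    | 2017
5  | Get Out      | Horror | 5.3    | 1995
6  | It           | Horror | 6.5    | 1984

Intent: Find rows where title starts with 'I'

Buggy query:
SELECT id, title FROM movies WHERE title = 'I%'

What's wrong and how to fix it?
Bug: '=' compares the literal string including the % character; pattern matching needs LIKE

Fix: Replace '=' with LIKE so 'I%' is treated as a pattern

Corrected query:
SELECT id, title FROM movies WHERE title LIKE 'I%'

Result:
id | title       
---+-------------
3  | Interstellar
6  | It          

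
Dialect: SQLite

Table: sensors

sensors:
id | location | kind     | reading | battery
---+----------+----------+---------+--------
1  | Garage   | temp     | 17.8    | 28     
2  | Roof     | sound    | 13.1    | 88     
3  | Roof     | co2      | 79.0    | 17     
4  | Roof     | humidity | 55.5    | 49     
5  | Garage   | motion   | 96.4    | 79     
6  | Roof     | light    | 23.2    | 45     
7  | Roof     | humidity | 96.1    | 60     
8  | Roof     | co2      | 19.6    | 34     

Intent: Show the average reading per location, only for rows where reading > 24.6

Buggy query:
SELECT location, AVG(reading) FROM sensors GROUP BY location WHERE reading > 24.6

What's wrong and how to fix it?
Bug: WHERE cannot follow GROUP BY

Fix: Move the WHERE clause before GROUP BY

Corrected query:
SELECT location, AVG(reading) FROM sensors WHERE reading > 24.6 GROUP BY location

Result:
location | AVG(reading)
---------+-------------
Garage   | 96.4        
Roof     | 76.866667   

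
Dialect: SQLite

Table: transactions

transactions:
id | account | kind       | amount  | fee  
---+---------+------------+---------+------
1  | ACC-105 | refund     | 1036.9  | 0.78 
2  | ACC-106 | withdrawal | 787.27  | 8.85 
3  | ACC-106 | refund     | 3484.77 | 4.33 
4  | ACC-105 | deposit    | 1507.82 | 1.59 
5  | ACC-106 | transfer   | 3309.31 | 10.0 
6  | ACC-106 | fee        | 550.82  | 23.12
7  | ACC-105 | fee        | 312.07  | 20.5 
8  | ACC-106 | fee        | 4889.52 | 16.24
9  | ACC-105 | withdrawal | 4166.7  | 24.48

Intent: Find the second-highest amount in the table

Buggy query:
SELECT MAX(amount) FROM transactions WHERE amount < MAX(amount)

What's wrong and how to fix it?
Bug: MAX(amount) on the right of the comparison is an aggregate-in-WHERE error

Fix: Compute the overall MAX in a subquery, then take MAX of rows below it

Corrected query:
SELECT MAX(amount) FROM transactions WHERE amount < (SELECT MAX(amount) FROM transactions)

Result:
MAX(amount)
-----------
4166.7     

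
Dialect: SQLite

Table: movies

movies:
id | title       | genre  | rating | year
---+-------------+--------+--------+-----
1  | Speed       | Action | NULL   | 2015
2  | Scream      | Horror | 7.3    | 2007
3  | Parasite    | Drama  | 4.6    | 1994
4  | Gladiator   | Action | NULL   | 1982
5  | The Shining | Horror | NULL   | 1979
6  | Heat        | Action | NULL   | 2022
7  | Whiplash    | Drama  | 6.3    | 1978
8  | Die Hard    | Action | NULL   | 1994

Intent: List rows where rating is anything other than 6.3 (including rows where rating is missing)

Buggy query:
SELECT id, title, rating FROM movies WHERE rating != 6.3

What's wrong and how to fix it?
Bug: 'rating != 6.3' is unknown when rating is NULL, so NULL rows are silently excluded

Fix: Add an explicit OR rating IS NULL to include the missing-value rows

Corrected query:
SELECT id, title, rating FROM movies WHERE rating != 6.3 OR rating IS NULL

Result:
id | title       | rating
---+-------------+-------
1  | Speed       | NULL  
2  | Scream      | 7.3   
3  | Parasite    | 4.6   
4  | Gladiator   | NULL  
5  | The Shining | NULL  
6  | Heat        | NULL  
8  | Die Hard    | NULL  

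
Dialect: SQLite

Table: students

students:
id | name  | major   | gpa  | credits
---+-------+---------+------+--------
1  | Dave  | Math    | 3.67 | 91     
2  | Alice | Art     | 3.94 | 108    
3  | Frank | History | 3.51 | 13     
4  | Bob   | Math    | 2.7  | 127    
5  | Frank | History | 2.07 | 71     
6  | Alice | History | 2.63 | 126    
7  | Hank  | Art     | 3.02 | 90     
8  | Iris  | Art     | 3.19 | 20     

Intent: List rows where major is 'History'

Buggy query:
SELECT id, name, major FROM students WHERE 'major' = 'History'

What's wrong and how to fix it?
Bug: 'major' in single quotes is a string literal, not the column; the comparison is literal-vs-literal and never true

Fix: Remove the quotes around the column name (or use double quotes for an identifier)

Corrected query:
SELECT id, name, major FROM students WHERE major = 'History'

Result:
id | name  | major  
---+-------+--------
3  | Frank | History
5  | Frank | History
6  | Alice | History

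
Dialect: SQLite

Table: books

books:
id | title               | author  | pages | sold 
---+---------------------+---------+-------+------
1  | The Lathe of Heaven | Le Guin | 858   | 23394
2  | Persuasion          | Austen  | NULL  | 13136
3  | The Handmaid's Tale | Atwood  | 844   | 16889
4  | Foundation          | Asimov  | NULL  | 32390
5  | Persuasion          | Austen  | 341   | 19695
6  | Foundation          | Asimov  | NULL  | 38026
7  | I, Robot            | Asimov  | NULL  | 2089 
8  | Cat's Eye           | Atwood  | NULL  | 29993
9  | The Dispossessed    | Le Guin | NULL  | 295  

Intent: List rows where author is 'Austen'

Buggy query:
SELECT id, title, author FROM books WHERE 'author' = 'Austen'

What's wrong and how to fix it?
Bug: 'author' in single quotes is a string literal, not the column; the comparison is literal-vs-literal and never true

Fix: Reference the column as author without single quotes

Corrected query:
SELECT id, title, author FROM books WHERE author = 'Austen'

Result:
id | title      | author
---+------------+-------
2  | Persuasion | Austen
5  | Persuasion | Austen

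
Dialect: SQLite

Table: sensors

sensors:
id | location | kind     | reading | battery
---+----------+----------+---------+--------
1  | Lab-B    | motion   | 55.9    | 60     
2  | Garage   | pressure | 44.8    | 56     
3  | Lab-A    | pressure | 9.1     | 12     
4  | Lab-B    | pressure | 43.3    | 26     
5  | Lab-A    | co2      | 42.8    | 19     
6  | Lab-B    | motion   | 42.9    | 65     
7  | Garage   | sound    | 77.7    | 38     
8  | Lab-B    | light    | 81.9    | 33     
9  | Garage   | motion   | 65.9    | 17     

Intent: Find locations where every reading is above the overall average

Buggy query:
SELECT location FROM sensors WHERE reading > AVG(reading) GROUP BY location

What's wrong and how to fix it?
Bug: WHERE evaluates per row before aggregation, so AVG() is unavailable

Fix: Use a subquery for AVG and a HAVING MIN(...) filter so the condition holds for every row in the group

Corrected query:
SELECT location FROM sensors GROUP BY location HAVING MIN(reading) > (SELECT AVG(reading) FROM sensors)

Result:
(no rows)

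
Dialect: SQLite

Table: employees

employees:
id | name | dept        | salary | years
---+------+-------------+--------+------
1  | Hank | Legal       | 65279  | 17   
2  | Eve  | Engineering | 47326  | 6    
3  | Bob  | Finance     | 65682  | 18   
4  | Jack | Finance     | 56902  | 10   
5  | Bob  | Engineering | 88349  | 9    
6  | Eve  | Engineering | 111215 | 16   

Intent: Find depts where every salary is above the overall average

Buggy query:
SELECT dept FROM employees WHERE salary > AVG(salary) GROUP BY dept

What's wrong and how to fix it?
Bug: AVG() is an aggregate; it can't sit directly in WHERE

Fix: Use a subquery for AVG and a HAVING MIN(...) filter so the condition holds for every row in the group

Corrected query:
SELECT dept FROM employees GROUP BY dept HAVING MIN(salary) > (SELECT AVG(salary) FROM employees)

Result:
(no rows)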